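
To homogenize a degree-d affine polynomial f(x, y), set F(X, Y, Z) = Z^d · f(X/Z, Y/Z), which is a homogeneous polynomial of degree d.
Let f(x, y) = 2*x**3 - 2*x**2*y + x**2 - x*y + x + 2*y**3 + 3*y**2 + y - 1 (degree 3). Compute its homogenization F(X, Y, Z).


F(X, Y, Z) = 2*X**3 - 2*X**2*Y + X**2*Z - X*Y*Z + X*Z**2 + 2*Y**3 + 3*Y**2*Z + Y*Z**2 - Z**3

deg(f) = 3.
Substitute x = X/Z, y = Y/Z into f, then multiply by Z^3.
  monomial 2·x^3·y^0 ↦ 2·X^3·Y^0·Z^0.
  monomial -2·x^2·y^1 ↦ -2·X^2·Y^1·Z^0.
  monomial 1·x^2·y^0 ↦ 1·X^2·Y^0·Z^1.
  monomial -1·x^1·y^1 ↦ -1·X^1·Y^1·Z^1.
  monomial 1·x^1·y^0 ↦ 1·X^1·Y^0·Z^2.
  monomial 2·x^0·y^3 ↦ 2·X^0·Y^3·Z^0.
  monomial 3·x^0·y^2 ↦ 3·X^0·Y^2·Z^1.
  monomial 1·x^0·y^1 ↦ 1·X^0·Y^1·Z^2.
  monomial -1·x^0·y^0 ↦ -1·X^0·Y^0·Z^3.
Collecting: F(X, Y, Z) = 2*X**3 - 2*X**2*Y + X**2*Z - X*Y*Z + X*Z**2 + 2*Y**3 + 3*Y**2*Z + Y*Z**2 - Z**3.


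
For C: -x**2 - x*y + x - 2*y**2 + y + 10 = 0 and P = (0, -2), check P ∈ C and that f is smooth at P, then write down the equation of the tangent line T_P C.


Tangent line at P: 3*x + 9*y + 18 = 0.

Step 1: f(0, -2) = 0, so P lies on C.
Step 2: partial derivatives
  f_x(x, y) = -2*x - y + 1, f_y(x, y) = -x - 4*y + 1.
  f_x(P) = 3, f_y(P) = 9 (gradient nonzero, so P is smooth).
Step 3: tangent line at P: 3·(x − 0) + 9·(y − -2) = 0.
Expanding: 3*x + 9*y + 18 = 0.


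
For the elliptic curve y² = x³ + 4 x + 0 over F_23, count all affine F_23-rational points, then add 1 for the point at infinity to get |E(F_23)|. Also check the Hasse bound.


Affine points = {(0, 0), (2, 4), (2, 19), (3, 4), (3, 19), (7, 7), (7, 16), (9, 11), (9, 12), (11, 8), (11, 15), (13, 8), (13, 15), (15, 10), (15, 13), (17, 6), (17, 17), (18, 4), (18, 19), (19, 9), (19, 14), (22, 8), (22, 15)}; affine count = 23; |E(F_23)| = 24.

Discriminant check: Δ ∝ 4a³ + 27b² = 4·4³ + 27·0² = 4·64 + 27·0 ≡ 3 (mod 23). Nonzero ⇒ E is nonsingular.
For each x ∈ F_23, compute rhs = x³ + 4·x + 0 mod 23, then count y ∈ F_23 with y² ≡ rhs.
  x = 0: rhs = 0, matching y values: 0 (1 points).
  x = 1: rhs = 5, matching y values: none (0 points).
  x = 2: rhs = 16, matching y values: 4, 19 (2 points).
  x = 3: rhs = 16, matching y values: 4, 19 (2 points).
  x = 4: rhs = 11, matching y values: none (0 points).
  x = 5: rhs = 7, matching y values: none (0 points).
  x = 6: rhs = 10, matching y values: none (0 points).
  x = 7: rhs = 3, matching y values: 7, 16 (2 points).
  x = 8: rhs = 15, matching y values: none (0 points).
  x = 9: rhs = 6, matching y values: 11, 12 (2 points).
  x = 10: rhs = 5, matching y values: none (0 points).
  x = 11: rhs = 18, matching y values: 8, 15 (2 points).
  x = 12: rhs = 5, matching y values: none (0 points).
  x = 13: rhs = 18, matching y values: 8, 15 (2 points).
  x = 14: rhs = 17, matching y values: none (0 points).
  x = 15: rhs = 8, matching y values: 10, 13 (2 points).
  x = 16: rhs = 20, matching y values: none (0 points).
  x = 17: rhs = 13, matching y values: 6, 17 (2 points).
  x = 18: rhs = 16, matching y values: 4, 19 (2 points).
  x = 19: rhs = 12, matching y values: 9, 14 (2 points).
  x = 20: rhs = 7, matching y values: none (0 points).
  x = 21: rhs = 7, matching y values: none (0 points).
  x = 22: rhs = 18, matching y values: 8, 15 (2 points).
Total affine count: 23.
Full point count |E(F_23)| = 23 + 1 = 24.
Hasse bound: |24 − (23+1)| = |0| = 0 ≤ 2√23 ≈ 9.5917 ✓.


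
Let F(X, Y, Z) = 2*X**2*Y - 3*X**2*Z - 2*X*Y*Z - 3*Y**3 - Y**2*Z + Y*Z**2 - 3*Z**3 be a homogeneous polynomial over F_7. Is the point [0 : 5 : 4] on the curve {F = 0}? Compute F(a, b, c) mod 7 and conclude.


F(0,5,4) ≡ 1 (mod 7); P is NOT on the curve.

Evaluate F(0, 5, 4) term-by-term (mod 7).
  2*X**2*Y ↦ 2·0·5·1 = 0
  -3*X**2*Z ↦ -3·0·1·4 = 0
  -2*X*Y*Z ↦ -2·0·5·4 = 0
  -3*Y**3 ↦ -3·1·125·1 = -375
  -Y**2*Z ↦ -1·1·25·4 = -100
  Y*Z**2 ↦ 1·1·5·16 = 80
  -3*Z**3 ↦ -3·1·1·64 = -192
Sum: F(0, 5, 4) = (0) + (0) + (0) + (-375) + (-100) + (80) + (-192) = -587.
Reducing mod 7: -587 ≡ 1 (mod 7).
Since F(a, b, c) ≡ 1 ≠ 0 (mod 7), P does NOT lie on the curve.


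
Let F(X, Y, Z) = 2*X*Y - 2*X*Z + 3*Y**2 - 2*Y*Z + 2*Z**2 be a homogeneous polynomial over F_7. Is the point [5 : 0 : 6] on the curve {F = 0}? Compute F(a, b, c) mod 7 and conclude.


F(5,0,6) ≡ 5 (mod 7); P is NOT on the curve.

Evaluate F(5, 0, 6) term-by-term (mod 7).
  2*X*Y ↦ 2·5·0·1 = 0
  -2*X*Z ↦ -2·5·1·6 = -60
  3*Y**2 ↦ 3·1·0·1 = 0
  -2*Y*Z ↦ -2·1·0·6 = 0
  2*Z**2 ↦ 2·1·1·36 = 72
Sum: F(5, 0, 6) = (0) + (-60) + (0) + (0) + (72) = 12.
Reducing mod 7: 12 ≡ 5 (mod 7).
Since F(a, b, c) ≡ 5 ≠ 0 (mod 7), P does NOT lie on the curve.


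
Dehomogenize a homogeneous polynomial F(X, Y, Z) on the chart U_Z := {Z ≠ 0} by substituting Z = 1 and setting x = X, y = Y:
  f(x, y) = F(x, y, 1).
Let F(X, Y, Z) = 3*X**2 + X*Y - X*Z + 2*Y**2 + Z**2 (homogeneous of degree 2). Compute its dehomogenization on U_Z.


f(x, y) = 3*x**2 + x*y - x + 2*y**2 + 1

On U_Z we set Z = 1. Each monomial c·X^i·Y^j·Z^k in F becomes c·x^i·y^j·1^k = c·x^i·y^j.
Substituting Z = 1: F(X, Y, 1) = 3*x**2 + x*y - x + 2*y**2 + 1.
Note: deg(f) ≤ deg(F) = 2; strict inequality happens when F is divisible by Z (lost terms).


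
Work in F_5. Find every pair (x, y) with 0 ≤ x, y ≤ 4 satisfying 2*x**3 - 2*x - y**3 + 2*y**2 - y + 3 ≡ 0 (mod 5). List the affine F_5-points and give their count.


Affine F_5-points: {(2, 0), (2, 1), (3, 4)}; count = 3.

For each of the 25 pairs (x, y) ∈ F_5², evaluate f(x, y) mod 5. Record the zeros.
  x = 0: [0↦3, 1↦3, 2↦1, 3↦1, 4↦2]  zeros at y ∈ ∅
  x = 1: [0↦3, 1↦3, 2↦1, 3↦1, 4↦2]  zeros at y ∈ ∅
  x = 2: [0↦0, 1↦0, 2↦3, 3↦3, 4↦4]  zeros at y ∈ {0, 1}
  x = 3: [0↦1, 1↦1, 2↦4, 3↦4, 4↦0]  zeros at y ∈ {4}
  x = 4: [0↦3, 1↦3, 2↦1, 3↦1, 4↦2]  zeros at y ∈ ∅
Collecting zeros: affine points = {(2, 0), (2, 1), (3, 4)}.
Total count |C(F_5)_aff| = 3.


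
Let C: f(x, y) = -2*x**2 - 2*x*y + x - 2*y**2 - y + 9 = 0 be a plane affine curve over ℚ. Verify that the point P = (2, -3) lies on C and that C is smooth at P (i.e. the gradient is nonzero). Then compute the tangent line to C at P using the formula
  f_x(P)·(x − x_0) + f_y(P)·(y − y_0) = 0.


Tangent line at P: -x + 7*y + 23 = 0.

Step 1: f(2, -3) = 0, so P lies on C.
Step 2: partial derivatives
  f_x(x, y) = -4*x - 2*y + 1, f_y(x, y) = -2*x - 4*y - 1.
  f_x(P) = -1, f_y(P) = 7 (gradient nonzero, so P is smooth).
Step 3: tangent line at P: -1·(x − 2) + 7·(y − -3) = 0.
Expanding: -x + 7*y + 23 = 0.


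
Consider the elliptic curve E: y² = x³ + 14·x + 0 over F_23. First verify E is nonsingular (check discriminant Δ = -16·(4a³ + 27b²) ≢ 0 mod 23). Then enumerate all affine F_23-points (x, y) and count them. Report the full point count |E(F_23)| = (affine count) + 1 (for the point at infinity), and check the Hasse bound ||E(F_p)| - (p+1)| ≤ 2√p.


Affine points = {(0, 0), (2, 6), (2, 17), (3, 0), (6, 1), (6, 22), (7, 2), (7, 21), (8, 7), (8, 16), (9, 2), (9, 21), (10, 6), (10, 17), (11, 6), (11, 17), (18, 9), (18, 14), (19, 8), (19, 15), (20, 0), (22, 10), (22, 13)}; affine count = 23; |E(F_23)| = 24.

Discriminant check: Δ ∝ 4a³ + 27b² = 4·14³ + 27·0² = 4·2744 + 27·0 ≡ 5 (mod 23). Nonzero ⇒ E is nonsingular.
For each x ∈ F_23, compute rhs = x³ + 14·x + 0 mod 23, then count y ∈ F_23 with y² ≡ rhs.
  x = 0: rhs = 0, matching y values: 0 (1 points).
  x = 1: rhs = 15, matching y values: none (0 points).
  x = 2: rhs = 13, matching y values: 6, 17 (2 points).
  x = 3: rhs = 0, matching y values: 0 (1 points).
  x = 4: rhs = 5, matching y values: none (0 points).
  x = 5: rhs = 11, matching y values: none (0 points).
  x = 6: rhs = 1, matching y values: 1, 22 (2 points).
  x = 7: rhs = 4, matching y values: 2, 21 (2 points).
  x = 8: rhs = 3, matching y values: 7, 16 (2 points).
  x = 9: rhs = 4, matching y values: 2, 21 (2 points).
  x = 10: rhs = 13, matching y values: 6, 17 (2 points).
  x = 11: rhs = 13, matching y values: 6, 17 (2 points).
  x = 12: rhs = 10, matching y values: none (0 points).
  x = 13: rhs = 10, matching y values: none (0 points).
  x = 14: rhs = 19, matching y values: none (0 points).
  x = 15: rhs = 20, matching y values: none (0 points).
  x = 16: rhs = 19, matching y values: none (0 points).
  x = 17: rhs = 22, matching y values: none (0 points).
  x = 18: rhs = 12, matching y values: 9, 14 (2 points).
  x = 19: rhs = 18, matching y values: 8, 15 (2 points).
  x = 20: rhs = 0, matching y values: 0 (1 points).
  x = 21: rhs = 10, matching y values: none (0 points).
  x = 22: rhs = 8, matching y values: 10, 13 (2 points).
Total affine count: 23.
Full point count |E(F_23)| = 23 + 1 = 24.
Hasse bound: |24 − (23+1)| = |0| = 0 ≤ 2√23 ≈ 9.5917 ✓.


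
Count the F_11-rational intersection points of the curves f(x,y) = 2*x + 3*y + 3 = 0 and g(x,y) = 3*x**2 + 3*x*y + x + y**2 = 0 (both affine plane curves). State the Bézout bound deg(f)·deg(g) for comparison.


Common zeros: ∅; count = 0; Bézout bound = 2.

deg(f) = 1, deg(g) = 2, so Bézout bound = 2.
Scan x ∈ F_11. For each x, list the y ∈ F_11 with f(x, y) ≡ 0 and those with g(x, y) ≡ 0 (mod 11); the common zeros in that column are the intersection.
  x = 0: f ≡ 0 at y ∈ {10}; g ≡ 0 at y ∈ {0}; common: ∅.
  x = 1: f ≡ 0 at y ∈ {2}; g ≡ 0 at y ∈ {3, 5}; common: ∅.
  x = 2: f ≡ 0 at y ∈ {5}; g ≡ 0 at y ∈ ∅; common: ∅.
  x = 3: f ≡ 0 at y ∈ {8}; g ≡ 0 at y ∈ {3, 10}; common: ∅.
  x = 4: f ≡ 0 at y ∈ {0}; g ≡ 0 at y ∈ ∅; common: ∅.
  x = 5: f ≡ 0 at y ∈ {3}; g ≡ 0 at y ∈ {8, 10}; common: ∅.
  x = 6: f ≡ 0 at y ∈ {6}; g ≡ 0 at y ∈ {2}; common: ∅.
  x = 7: f ≡ 0 at y ∈ {9}; g ≡ 0 at y ∈ {0, 1}; common: ∅.
  x = 8: f ≡ 0 at y ∈ {1}; g ≡ 0 at y ∈ ∅; common: ∅.
  x = 9: f ≡ 0 at y ∈ {4}; g ≡ 0 at y ∈ ∅; common: ∅.
  x = 10: f ≡ 0 at y ∈ {7}; g ≡ 0 at y ∈ {1, 2}; common: ∅.
Collecting: common zeros = ∅, so the count is 0.
Comparison with the Bézout bound: 0 ≤ 2 = deg(f)·deg(g), as expected for curves with no common component (the affine F_11-count falls short of the bound because intersections may lie at infinity, over extension fields, or carry multiplicity).


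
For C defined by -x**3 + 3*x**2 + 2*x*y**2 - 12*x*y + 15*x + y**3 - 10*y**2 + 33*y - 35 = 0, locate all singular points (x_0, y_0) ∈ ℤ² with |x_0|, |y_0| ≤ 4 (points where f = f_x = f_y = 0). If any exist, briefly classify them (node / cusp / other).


Singular points: {(1, 3)}; classification: cusp.

Compute partial derivatives:
  f_x = -3*x**2 + 6*x + 2*y**2 - 12*y + 15.
  f_y = 4*x*y - 12*x + 3*y**2 - 20*y + 33.
Scan x_0 ∈ {−4, ..., 4}. For each x_0, f_y(x_0, y) is a polynomial in y; find its integer roots y ∈ {−4, ..., 4}, then test f_x and f at those candidates.
  x = -4: f_y(-4, y) = 3*y**2 - 36*y + 81; vanishes at y ∈ {3}. (-4, 3): f_x = -75 ≠ 0.
  x = -3: f_y(-3, y) = 3*y**2 - 32*y + 69; vanishes at y ∈ {3}. (-3, 3): f_x = -48 ≠ 0.
  x = -2: f_y(-2, y) = 3*y**2 - 28*y + 57; vanishes at y ∈ {3}. (-2, 3): f_x = -27 ≠ 0.
  x = -1: f_y(-1, y) = 3*y**2 - 24*y + 45; vanishes at y ∈ {3}. (-1, 3): f_x = -12 ≠ 0.
  x = 0: f_y(0, y) = 3*y**2 - 20*y + 33; vanishes at y ∈ {3}. (0, 3): f_x = -3 ≠ 0.
  x = 1: f_y(1, y) = 3*y**2 - 16*y + 21; vanishes at y ∈ {3}. (1, 3): f_x = 0, f = 0 — SINGULAR.
  x = 2: f_y(2, y) = 3*y**2 - 12*y + 9; vanishes at y ∈ {1, 3}. (2, 1): f_x = 5 ≠ 0; (2, 3): f_x = -3 ≠ 0.
  x = 3: f_y(3, y) = 3*y**2 - 8*y - 3; vanishes at y ∈ {3}. (3, 3): f_x = -12 ≠ 0.
  x = 4: f_y(4, y) = 3*y**2 - 4*y - 15; vanishes at y ∈ {3}. (4, 3): f_x = -27 ≠ 0.
Only singular point on the grid: (1, 3).
Classify: substitute x = 1 + u, y = 3 + v and expand: f = -u**3 + 2*u*v**2 + v**3 + v**2.
No constant or linear terms (consistent with a singular point). Quadratic part: v**2. Cubic part: -u**3 + 2*u*v**2 + v**3.
The quadratic part v**2 is a perfect square, so there is a single (double) tangent line v = 0, i.e. y = 3. Restricting the cubic part to that line (v = 0) leaves -u**3 ≠ 0, so f is not divisible by v and the branch is v² ≈ u**3 to lowest order — this is a cusp.
Classification: cusp.


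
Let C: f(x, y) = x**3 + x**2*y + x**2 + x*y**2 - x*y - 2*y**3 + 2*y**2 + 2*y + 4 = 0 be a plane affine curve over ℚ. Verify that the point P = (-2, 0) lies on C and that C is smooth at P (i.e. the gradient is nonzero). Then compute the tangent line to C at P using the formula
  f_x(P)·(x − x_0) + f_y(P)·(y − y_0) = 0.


Tangent line at P: 8*x + 8*y + 16 = 0.

Step 1: f(-2, 0) = 0, so P lies on C.
Step 2: partial derivatives
  f_x(x, y) = 3*x**2 + 2*x*y + 2*x + y**2 - y, f_y(x, y) = x**2 + 2*x*y - x - 6*y**2 + 4*y + 2.
  f_x(P) = 8, f_y(P) = 8 (gradient nonzero, so P is smooth).
Step 3: tangent line at P: 8·(x − -2) + 8·(y − 0) = 0.
Expanding: 8*x + 8*y + 16 = 0.


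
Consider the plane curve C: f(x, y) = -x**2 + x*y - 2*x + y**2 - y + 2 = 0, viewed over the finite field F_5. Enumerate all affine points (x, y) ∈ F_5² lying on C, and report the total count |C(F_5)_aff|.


Affine F_5-points: {(1, 1), (1, 4), (2, 2), (3, 1), (3, 2)}; count = 5.

For each of the 25 pairs (x, y) ∈ F_5², evaluate f(x, y) mod 5. Record the zeros.
  x = 0: [0↦2, 1↦2, 2↦4, 3↦3, 4↦4]  zeros at y ∈ ∅
  x = 1: [0↦4, 1↦0, 2↦3, 3↦3, 4↦0]  zeros at y ∈ {1, 4}
  x = 2: [0↦4, 1↦1, 2↦0, 3↦1, 4↦4]  zeros at y ∈ {2}
  x = 3: [0↦2, 1↦0, 2↦0, 3↦2, 4↦1]  zeros at y ∈ {1, 2}
  x = 4: [0↦3, 1↦2, 2↦3, 3↦1, 4↦1]  zeros at y ∈ ∅
Collecting zeros: affine points = {(1, 1), (1, 4), (2, 2), (3, 1), (3, 2)}.
Total count |C(F_5)_aff| = 5.


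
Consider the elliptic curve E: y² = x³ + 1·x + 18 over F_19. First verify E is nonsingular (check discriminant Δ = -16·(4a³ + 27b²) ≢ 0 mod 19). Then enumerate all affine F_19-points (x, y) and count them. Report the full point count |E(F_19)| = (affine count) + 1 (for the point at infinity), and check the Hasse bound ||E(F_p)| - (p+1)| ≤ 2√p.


Affine points = {(1, 1), (1, 18), (2, 3), (2, 16), (7, 8), (7, 11), (8, 5), (8, 14), (11, 7), (11, 12), (13, 9), (13, 10), (15, 8), (15, 11), (16, 8), (16, 11), (18, 4), (18, 15)}; affine count = 18; |E(F_19)| = 19.

Discriminant check: Δ ∝ 4a³ + 27b² = 4·1³ + 27·18² = 4·1 + 27·324 ≡ 12 (mod 19). Nonzero ⇒ E is nonsingular.
For each x ∈ F_19, compute rhs = x³ + 1·x + 18 mod 19, then count y ∈ F_19 with y² ≡ rhs.
  x = 0: rhs = 18, matching y values: none (0 points).
  x = 1: rhs = 1, matching y values: 1, 18 (2 points).
  x = 2: rhs = 9, matching y values: 3, 16 (2 points).
  x = 3: rhs = 10, matching y values: none (0 points).
  x = 4: rhs = 10, matching y values: none (0 points).
  x = 5: rhs = 15, matching y values: none (0 points).
  x = 6: rhs = 12, matching y values: none (0 points).
  x = 7: rhs = 7, matching y values: 8, 11 (2 points).
  x = 8: rhs = 6, matching y values: 5, 14 (2 points).
  x = 9: rhs = 15, matching y values: none (0 points).
  x = 10: rhs = 2, matching y values: none (0 points).
  x = 11: rhs = 11, matching y values: 7, 12 (2 points).
  x = 12: rhs = 10, matching y values: none (0 points).
  x = 13: rhs = 5, matching y values: 9, 10 (2 points).
  x = 14: rhs = 2, matching y values: none (0 points).
  x = 15: rhs = 7, matching y values: 8, 11 (2 points).
  x = 16: rhs = 7, matching y values: 8, 11 (2 points).
  x = 17: rhs = 8, matching y values: none (0 points).
  x = 18: rhs = 16, matching y values: 4, 15 (2 points).
Total affine count: 18.
Full point count |E(F_19)| = 18 + 1 = 19.
Hasse bound: |19 − (19+1)| = |-1| = 1 ≤ 2√19 ≈ 8.7178 ✓.


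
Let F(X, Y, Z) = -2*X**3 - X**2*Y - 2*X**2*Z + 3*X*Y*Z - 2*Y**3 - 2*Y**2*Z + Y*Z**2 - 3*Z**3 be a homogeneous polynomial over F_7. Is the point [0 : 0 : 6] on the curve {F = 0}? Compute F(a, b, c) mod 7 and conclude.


F(0,0,6) ≡ 3 (mod 7); P is NOT on the curve.

Evaluate F(0, 0, 6) term-by-term (mod 7).
  -2*X**3 ↦ -2·0·1·1 = 0
  -X**2*Y ↦ -1·0·0·1 = 0
  -2*X**2*Z ↦ -2·0·1·6 = 0
  3*X*Y*Z ↦ 3·0·0·6 = 0
  -2*Y**3 ↦ -2·1·0·1 = 0
  -2*Y**2*Z ↦ -2·1·0·6 = 0
  Y*Z**2 ↦ 1·1·0·36 = 0
  -3*Z**3 ↦ -3·1·1·216 = -648
Sum: F(0, 0, 6) = (0) + (0) + (0) + (0) + (0) + (0) + (0) + (-648) = -648.
Reducing mod 7: -648 ≡ 3 (mod 7).
Since F(a, b, c) ≡ 3 ≠ 0 (mod 7), P does NOT lie on the curve.


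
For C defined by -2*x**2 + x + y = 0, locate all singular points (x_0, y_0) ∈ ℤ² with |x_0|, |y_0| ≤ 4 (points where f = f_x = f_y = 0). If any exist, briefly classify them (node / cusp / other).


No singular points in the scanned grid; C is smooth there.

Compute partial derivatives:
  f_x = 1 - 4*x.
  f_y = 1.
f_y = 1 is a nonzero constant, so f_y never vanishes: no point (x, y) can satisfy f = f_x = f_y = 0. In particular no (x, y) ∈ {−4, ..., 4}² is singular; the curve is smooth.


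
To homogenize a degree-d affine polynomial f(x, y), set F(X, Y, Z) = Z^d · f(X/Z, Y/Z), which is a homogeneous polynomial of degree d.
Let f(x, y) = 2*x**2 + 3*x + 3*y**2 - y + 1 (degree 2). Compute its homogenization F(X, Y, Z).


F(X, Y, Z) = 2*X**2 + 3*X*Z + 3*Y**2 - Y*Z + Z**2

deg(f) = 2.
Substitute x = X/Z, y = Y/Z into f, then multiply by Z^2.
  monomial 2·x^2·y^0 ↦ 2·X^2·Y^0·Z^0.
  monomial 3·x^1·y^0 ↦ 3·X^1·Y^0·Z^1.
  monomial 3·x^0·y^2 ↦ 3·X^0·Y^2·Z^0.
  monomial -1·x^0·y^1 ↦ -1·X^0·Y^1·Z^1.
  monomial 1·x^0·y^0 ↦ 1·X^0·Y^0·Z^2.
Collecting: F(X, Y, Z) = 2*X**2 + 3*X*Z + 3*Y**2 - Y*Z + Z**2.


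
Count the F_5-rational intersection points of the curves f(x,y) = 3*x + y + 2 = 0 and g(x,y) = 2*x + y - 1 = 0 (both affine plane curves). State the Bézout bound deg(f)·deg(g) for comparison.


Common zeros: {(2, 2)}; count = 1; Bézout bound = 1.

deg(f) = 1, deg(g) = 1, so Bézout bound = 1.
Scan x ∈ F_5. For each x, list the y ∈ F_5 with f(x, y) ≡ 0 and those with g(x, y) ≡ 0 (mod 5); the common zeros in that column are the intersection.
  x = 0: f ≡ 0 at y ∈ {3}; g ≡ 0 at y ∈ {1}; common: ∅.
  x = 1: f ≡ 0 at y ∈ {0}; g ≡ 0 at y ∈ {4}; common: ∅.
  x = 2: f ≡ 0 at y ∈ {2}; g ≡ 0 at y ∈ {2}; common: {2}.
  x = 3: f ≡ 0 at y ∈ {4}; g ≡ 0 at y ∈ {0}; common: ∅.
  x = 4: f ≡ 0 at y ∈ {1}; g ≡ 0 at y ∈ {3}; common: ∅.
Collecting: common zeros = {(2, 2)}, so the count is 1.
Comparison with the Bézout bound: 1 ≤ 1 = deg(f)·deg(g), as expected for curves with no common component (the bound is attained).


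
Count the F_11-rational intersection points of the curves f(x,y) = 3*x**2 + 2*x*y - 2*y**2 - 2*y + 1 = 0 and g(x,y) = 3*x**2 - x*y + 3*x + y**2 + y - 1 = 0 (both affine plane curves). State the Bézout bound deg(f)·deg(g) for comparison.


Common zeros: ∅; count = 0; Bézout bound = 4.

deg(f) = 2, deg(g) = 2, so Bézout bound = 4.
Scan x ∈ F_11. For each x, list the y ∈ F_11 with f(x, y) ≡ 0 and those with g(x, y) ≡ 0 (mod 11); the common zeros in that column are the intersection.
  x = 0: f ≡ 0 at y ∈ {2, 8}; g ≡ 0 at y ∈ {3, 7}; common: ∅.
  x = 1: f ≡ 0 at y ∈ ∅; g ≡ 0 at y ∈ ∅; common: ∅.
  x = 2: f ≡ 0 at y ∈ {4, 8}; g ≡ 0 at y ∈ ∅; common: ∅.
  x = 3: f ≡ 0 at y ∈ {3, 10}; g ≡ 0 at y ∈ ∅; common: ∅.
  x = 4: f ≡ 0 at y ∈ ∅; g ≡ 0 at y ∈ {6, 8}; common: ∅.
  x = 5: f ≡ 0 at y ∈ {5, 10}; g ≡ 0 at y ∈ {7, 8}; common: ∅.
  x = 6: f ≡ 0 at y ∈ {2, 3}; g ≡ 0 at y ∈ {1, 4}; common: ∅.
  x = 7: f ≡ 0 at y ∈ ∅; g ≡ 0 at y ∈ ∅; common: ∅.
  x = 8: f ≡ 0 at y ∈ ∅; g ≡ 0 at y ∈ {1, 6}; common: ∅.
  x = 9: f ≡ 0 at y ∈ ∅; g ≡ 0 at y ∈ {4}; common: ∅.
  x = 10: f ≡ 0 at y ∈ {4, 5}; g ≡ 0 at y ∈ ∅; common: ∅.
Collecting: common zeros = ∅, so the count is 0.
Comparison with the Bézout bound: 0 ≤ 4 = deg(f)·deg(g), as expected for curves with no common component (the affine F_11-count falls short of the bound because intersections may lie at infinity, over extension fields, or carry multiplicity).


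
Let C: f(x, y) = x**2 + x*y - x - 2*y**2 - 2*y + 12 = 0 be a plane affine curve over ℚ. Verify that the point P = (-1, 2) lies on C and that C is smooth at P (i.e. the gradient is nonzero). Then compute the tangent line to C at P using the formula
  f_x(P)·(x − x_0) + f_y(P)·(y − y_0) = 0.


Tangent line at P: -x - 11*y + 21 = 0.

Step 1: f(-1, 2) = 0, so P lies on C.
Step 2: partial derivatives
  f_x(x, y) = 2*x + y - 1, f_y(x, y) = x - 4*y - 2.
  f_x(P) = -1, f_y(P) = -11 (gradient nonzero, so P is smooth).
Step 3: tangent line at P: -1·(x − -1) + -11·(y − 2) = 0.
Expanding: -x - 11*y + 21 = 0.


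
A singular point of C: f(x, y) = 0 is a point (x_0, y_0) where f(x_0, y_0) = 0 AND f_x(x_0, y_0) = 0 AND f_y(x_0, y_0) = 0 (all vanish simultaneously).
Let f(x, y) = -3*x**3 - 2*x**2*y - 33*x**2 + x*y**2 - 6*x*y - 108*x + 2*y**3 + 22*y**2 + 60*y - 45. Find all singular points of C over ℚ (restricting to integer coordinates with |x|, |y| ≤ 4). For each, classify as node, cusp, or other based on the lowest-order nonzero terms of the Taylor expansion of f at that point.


Singular points: {(-3, -3)}; classification: cusp.

Compute partial derivatives:
  f_x = -9*x**2 - 4*x*y - 66*x + y**2 - 6*y - 108.
  f_y = -2*x**2 + 2*x*y - 6*x + 6*y**2 + 44*y + 60.
Scan x_0 ∈ {−4, ..., 4}. For each x_0, f_y(x_0, y) is a polynomial in y; find its integer roots y ∈ {−4, ..., 4}, then test f_x and f at those candidates.
  x = -4: f_y(-4, y) = 6*y**2 + 36*y + 52; no integer root y with |y| ≤ 4.
  x = -3: f_y(-3, y) = 6*y**2 + 38*y + 60; vanishes at y ∈ {-3}. (-3, -3): f_x = 0, f = 0 — SINGULAR.
  x = -2: f_y(-2, y) = 6*y**2 + 40*y + 64; vanishes at y ∈ {-4}. (-2, -4): f_x = -4 ≠ 0.
  x = -1: f_y(-1, y) = 6*y**2 + 42*y + 64; no integer root y with |y| ≤ 4.
  x = 0: f_y(0, y) = 6*y**2 + 44*y + 60; no integer root y with |y| ≤ 4.
  x = 1: f_y(1, y) = 6*y**2 + 46*y + 52; no integer root y with |y| ≤ 4.
  x = 2: f_y(2, y) = 6*y**2 + 48*y + 40; no integer root y with |y| ≤ 4.
  x = 3: f_y(3, y) = 6*y**2 + 50*y + 24; no integer root y with |y| ≤ 4.
  x = 4: f_y(4, y) = 6*y**2 + 52*y + 4; no integer root y with |y| ≤ 4.
Only singular point on the grid: (-3, -3).
Classify: substitute x = -3 + u, y = -3 + v and expand: f = -3*u**3 - 2*u**2*v + u*v**2 + 2*v**3 + v**2.
No constant or linear terms (consistent with a singular point). Quadratic part: v**2. Cubic part: -3*u**3 - 2*u**2*v + u*v**2 + 2*v**3.
The quadratic part v**2 is a perfect square, so there is a single (double) tangent line v = 0, i.e. y = -3. Restricting the cubic part to that line (v = 0) leaves -3*u**3 ≠ 0, so f is not divisible by v and the branch is v² ≈ 3*u**3 to lowest order — this is a cusp.
Classification: cusp.


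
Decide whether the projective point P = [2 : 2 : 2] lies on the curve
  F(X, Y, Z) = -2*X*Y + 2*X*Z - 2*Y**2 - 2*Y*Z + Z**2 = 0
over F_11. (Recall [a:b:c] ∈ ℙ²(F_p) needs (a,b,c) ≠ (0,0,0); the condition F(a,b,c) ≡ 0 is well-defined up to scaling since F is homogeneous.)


F(2,2,2) ≡ 10 (mod 11); P is NOT on the curve.

Evaluate F(2, 2, 2) term-by-term (mod 11).
  -2*X*Y ↦ -2·2·2·1 = -8
  2*X*Z ↦ 2·2·1·2 = 8
  -2*Y**2 ↦ -2·1·4·1 = -8
  -2*Y*Z ↦ -2·1·2·2 = -8
  Z**2 ↦ 1·1·1·4 = 4
Sum: F(2, 2, 2) = (-8) + (8) + (-8) + (-8) + (4) = -12.
Reducing mod 11: -12 ≡ 10 (mod 11).
Since F(a, b, c) ≡ 10 ≠ 0 (mod 11), P does NOT lie on the curve.


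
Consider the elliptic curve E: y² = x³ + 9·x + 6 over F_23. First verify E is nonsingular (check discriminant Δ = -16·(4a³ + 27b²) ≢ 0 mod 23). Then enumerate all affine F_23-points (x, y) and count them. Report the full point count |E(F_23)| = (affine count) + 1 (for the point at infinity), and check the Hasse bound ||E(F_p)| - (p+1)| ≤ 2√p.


Affine points = {(0, 11), (0, 12), (1, 4), (1, 19), (2, 3), (2, 20), (6, 0), (12, 5), (12, 18), (14, 1), (14, 22), (17, 9), (17, 14), (21, 7), (21, 16)}; affine count = 15; |E(F_23)| = 16.

Discriminant check: Δ ∝ 4a³ + 27b² = 4·9³ + 27·6² = 4·729 + 27·36 ≡ 1 (mod 23). Nonzero ⇒ E is nonsingular.
For each x ∈ F_23, compute rhs = x³ + 9·x + 6 mod 23, then count y ∈ F_23 with y² ≡ rhs.
  x = 0: rhs = 6, matching y values: 11, 12 (2 points).
  x = 1: rhs = 16, matching y values: 4, 19 (2 points).
  x = 2: rhs = 9, matching y values: 3, 20 (2 points).
  x = 3: rhs = 14, matching y values: none (0 points).
  x = 4: rhs = 14, matching y values: none (0 points).
  x = 5: rhs = 15, matching y values: none (0 points).
  x = 6: rhs = 0, matching y values: 0 (1 points).
  x = 7: rhs = 21, matching y values: none (0 points).
  x = 8: rhs = 15, matching y values: none (0 points).
  x = 9: rhs = 11, matching y values: none (0 points).
  x = 10: rhs = 15, matching y values: none (0 points).
  x = 11: rhs = 10, matching y values: none (0 points).
  x = 12: rhs = 2, matching y values: 5, 18 (2 points).
  x = 13: rhs = 20, matching y values: none (0 points).
  x = 14: rhs = 1, matching y values: 1, 22 (2 points).
  x = 15: rhs = 20, matching y values: none (0 points).
  x = 16: rhs = 14, matching y values: none (0 points).
  x = 17: rhs = 12, matching y values: 9, 14 (2 points).
  x = 18: rhs = 20, matching y values: none (0 points).
  x = 19: rhs = 21, matching y values: none (0 points).
  x = 20: rhs = 21, matching y values: none (0 points).
  x = 21: rhs = 3, matching y values: 7, 16 (2 points).
  x = 22: rhs = 19, matching y values: none (0 points).
Total affine count: 15.
Full point count |E(F_23)| = 15 + 1 = 16.
Hasse bound: |16 − (23+1)| = |-8| = 8 ≤ 2√23 ≈ 9.5917 ✓.


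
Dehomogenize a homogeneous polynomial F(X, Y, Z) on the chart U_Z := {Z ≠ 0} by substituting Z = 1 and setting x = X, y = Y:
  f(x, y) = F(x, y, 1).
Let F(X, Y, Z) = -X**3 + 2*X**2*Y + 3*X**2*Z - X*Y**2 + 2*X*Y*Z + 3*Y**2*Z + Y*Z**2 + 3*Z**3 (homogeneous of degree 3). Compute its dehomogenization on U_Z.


f(x, y) = -x**3 + 2*x**2*y + 3*x**2 - x*y**2 + 2*x*y + 3*y**2 + y + 3

On U_Z we set Z = 1. Each monomial c·X^i·Y^j·Z^k in F becomes c·x^i·y^j·1^k = c·x^i·y^j.
Substituting Z = 1: F(X, Y, 1) = -x**3 + 2*x**2*y + 3*x**2 - x*y**2 + 2*x*y + 3*y**2 + y + 3.
Note: deg(f) ≤ deg(F) = 3; strict inequality happens when F is divisible by Z (lost terms).


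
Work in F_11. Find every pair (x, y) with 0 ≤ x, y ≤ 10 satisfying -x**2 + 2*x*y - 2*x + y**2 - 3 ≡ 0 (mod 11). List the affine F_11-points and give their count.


Affine F_11-points: {(0, 5), (0, 6), (2, 0), (2, 7), (3, 1), (3, 4), (7, 0), (7, 8), (8, 1), (8, 5), (10, 6), (10, 7)}; count = 12.

For each of the 121 pairs (x, y) ∈ F_11², evaluate f(x, y) mod 11. Record the zeros.
  x = 0: [0↦8, 1↦9, 2↦1, 3↦6, 4↦2, 5↦0, 6↦0, 7↦2, 8↦6, 9↦1, 10↦9]  zeros at y ∈ {5, 6}
  x = 1: [0↦5, 1↦8, 2↦2, 3↦9, 4↦7, 5↦7, 6↦9, 7↦2, 8↦8, 9↦5, 10↦4]  zeros at y ∈ ∅
  x = 2: [0↦0, 1↦5, 2↦1, 3↦10, 4↦10, 5↦1, 6↦5, 7↦0, 8↦8, 9↦7, 10↦8]  zeros at y ∈ {0, 7}
  x = 3: [0↦4, 1↦0, 2↦9, 3↦9, 4↦0, 5↦4, 6↦10, 7↦7, 8↦6, 9↦7, 10↦10]  zeros at y ∈ {1, 4}
  x = 4: [0↦6, 1↦4, 2↦4, 3↦6, 4↦10, 5↦5, 6↦2, 7↦1, 8↦2, 9↦5, 10↦10]  zeros at y ∈ ∅
  x = 5: [0↦6, 1↦6, 2↦8, 3↦1, 4↦7, 5↦4, 6↦3, 7↦4, 8↦7, 9↦1, 10↦8]  zeros at y ∈ ∅
  x = 6: [0↦4, 1↦6, 2↦10, 3↦5, 4↦2, 5↦1, 6↦2, 7↦5, 8↦10, 9↦6, 10↦4]  zeros at y ∈ ∅
  x = 7: [0↦0, 1↦4, 2↦10, 3↦7, 4↦6, 5↦7, 6↦10, 7↦4, 8↦0, 9↦9, 10↦9]  zeros at y ∈ {0, 8}
  x = 8: [0↦5, 1↦0, 2↦8, 3↦7, 4↦8, 5↦0, 6↦5, 7↦1, 8↦10, 9↦10, 10↦1]  zeros at y ∈ {1, 5}
  x = 9: [0↦8, 1↦5, 2↦4, 3↦5, 4↦8, 5↦2, 6↦9, 7↦7, 8↦7, 9↦9, 10↦2]  zeros at y ∈ ∅
  x = 10: [0↦9, 1↦8, 2↦9, 3↦1, 4↦6, 5↦2, 6↦0, 7↦0, 8↦2, 9↦6, 10↦1]  zeros at y ∈ {6, 7}
Collecting zeros: affine points = {(0, 5), (0, 6), (2, 0), (2, 7), (3, 1), (3, 4), (7, 0), (7, 8), (8, 1), (8, 5), (10, 6), (10, 7)}.
Total count |C(F_11)_aff| = 12.


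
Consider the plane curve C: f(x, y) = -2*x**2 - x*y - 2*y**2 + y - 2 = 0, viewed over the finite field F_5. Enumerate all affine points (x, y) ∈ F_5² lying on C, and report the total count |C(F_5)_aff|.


Affine F_5-points: {(0, 4), (2, 0), (2, 2), (3, 0), (3, 4)}; count = 5.

For each of the 25 pairs (x, y) ∈ F_5², evaluate f(x, y) mod 5. Record the zeros.
  x = 0: [0↦3, 1↦2, 2↦2, 3↦3, 4↦0]  zeros at y ∈ {4}
  x = 1: [0↦1, 1↦4, 2↦3, 3↦3, 4↦4]  zeros at y ∈ ∅
  x = 2: [0↦0, 1↦2, 2↦0, 3↦4, 4↦4]  zeros at y ∈ {0, 2}
  x = 3: [0↦0, 1↦1, 2↦3, 3↦1, 4↦0]  zeros at y ∈ {0, 4}
  x = 4: [0↦1, 1↦1, 2↦2, 3↦4, 4↦2]  zeros at y ∈ ∅
Collecting zeros: affine points = {(0, 4), (2, 0), (2, 2), (3, 0), (3, 4)}.
Total count |C(F_5)_aff| = 5.


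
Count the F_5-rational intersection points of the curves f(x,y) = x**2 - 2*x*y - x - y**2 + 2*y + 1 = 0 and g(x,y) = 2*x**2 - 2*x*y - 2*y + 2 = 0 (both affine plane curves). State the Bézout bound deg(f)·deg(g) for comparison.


Common zeros: {(1, 1)}; count = 1; Bézout bound = 4.

deg(f) = 2, deg(g) = 2, so Bézout bound = 4.
Scan x ∈ F_5. For each x, list the y ∈ F_5 with f(x, y) ≡ 0 and those with g(x, y) ≡ 0 (mod 5); the common zeros in that column are the intersection.
  x = 0: f ≡ 0 at y ∈ ∅; g ≡ 0 at y ∈ {1}; common: ∅.
  x = 1: f ≡ 0 at y ∈ {1, 4}; g ≡ 0 at y ∈ {1}; common: {1}.
  x = 2: f ≡ 0 at y ∈ {1, 2}; g ≡ 0 at y ∈ {0}; common: ∅.
  x = 3: f ≡ 0 at y ∈ {2, 4}; g ≡ 0 at y ∈ {0}; common: ∅.
  x = 4: f ≡ 0 at y ∈ ∅; g ≡ 0 at y ∈ ∅; common: ∅.
Collecting: common zeros = {(1, 1)}, so the count is 1.
Comparison with the Bézout bound: 1 ≤ 4 = deg(f)·deg(g), as expected for curves with no common component (the affine F_5-count falls short of the bound because intersections may lie at infinity, over extension fields, or carry multiplicity).


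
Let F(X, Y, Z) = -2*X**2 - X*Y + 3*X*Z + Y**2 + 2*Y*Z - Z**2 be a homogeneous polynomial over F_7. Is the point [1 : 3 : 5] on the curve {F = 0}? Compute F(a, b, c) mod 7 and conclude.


F(1,3,5) ≡ 3 (mod 7); P is NOT on the curve.

Evaluate F(1, 3, 5) term-by-term (mod 7).
  -2*X**2 ↦ -2·1·1·1 = -2
  -X*Y ↦ -1·1·3·1 = -3
  3*X*Z ↦ 3·1·1·5 = 15
  Y**2 ↦ 1·1·9·1 = 9
  2*Y*Z ↦ 2·1·3·5 = 30
  -Z**2 ↦ -1·1·1·25 = -25
Sum: F(1, 3, 5) = (-2) + (-3) + (15) + (9) + (30) + (-25) = 24.
Reducing mod 7: 24 ≡ 3 (mod 7).
Since F(a, b, c) ≡ 3 ≠ 0 (mod 7), P does NOT lie on the curve.


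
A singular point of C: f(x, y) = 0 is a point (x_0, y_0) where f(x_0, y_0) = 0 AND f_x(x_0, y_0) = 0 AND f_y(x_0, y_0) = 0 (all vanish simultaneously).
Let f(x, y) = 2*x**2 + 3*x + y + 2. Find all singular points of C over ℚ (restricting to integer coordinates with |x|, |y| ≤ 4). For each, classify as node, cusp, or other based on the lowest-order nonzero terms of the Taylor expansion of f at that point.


No singular points in the scanned grid; C is smooth there.

Compute partial derivatives:
  f_x = 4*x + 3.
  f_y = 1.
f_y = 1 is a nonzero constant, so f_y never vanishes: no point (x, y) can satisfy f = f_x = f_y = 0. In particular no (x, y) ∈ {−4, ..., 4}² is singular; the curve is smooth.


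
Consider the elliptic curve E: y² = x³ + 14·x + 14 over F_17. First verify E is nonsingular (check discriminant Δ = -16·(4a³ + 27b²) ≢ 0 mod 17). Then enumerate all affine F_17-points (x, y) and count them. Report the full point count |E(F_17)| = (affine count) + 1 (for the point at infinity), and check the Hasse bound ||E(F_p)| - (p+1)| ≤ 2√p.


Affine points = {(2, 4), (2, 13), (3, 7), (3, 10), (4, 7), (4, 10), (6, 5), (6, 12), (7, 8), (7, 9), (8, 3), (8, 14), (9, 6), (9, 11), (10, 7), (10, 10), (13, 8), (13, 9), (14, 8), (14, 9), (16, 4), (16, 13)}; affine count = 22; |E(F_17)| = 23.

Discriminant check: Δ ∝ 4a³ + 27b² = 4·14³ + 27·14² = 4·2744 + 27·196 ≡ 16 (mod 17). Nonzero ⇒ E is nonsingular.
For each x ∈ F_17, compute rhs = x³ + 14·x + 14 mod 17, then count y ∈ F_17 with y² ≡ rhs.
  x = 0: rhs = 14, matching y values: none (0 points).
  x = 1: rhs = 12, matching y values: none (0 points).
  x = 2: rhs = 16, matching y values: 4, 13 (2 points).
  x = 3: rhs = 15, matching y values: 7, 10 (2 points).
  x = 4: rhs = 15, matching y values: 7, 10 (2 points).
  x = 5: rhs = 5, matching y values: none (0 points).
  x = 6: rhs = 8, matching y values: 5, 12 (2 points).
  x = 7: rhs = 13, matching y values: 8, 9 (2 points).
  x = 8: rhs = 9, matching y values: 3, 14 (2 points).
  x = 9: rhs = 2, matching y values: 6, 11 (2 points).
  x = 10: rhs = 15, matching y values: 7, 10 (2 points).
  x = 11: rhs = 3, matching y values: none (0 points).
  x = 12: rhs = 6, matching y values: none (0 points).
  x = 13: rhs = 13, matching y values: 8, 9 (2 points).
  x = 14: rhs = 13, matching y values: 8, 9 (2 points).
  x = 15: rhs = 12, matching y values: none (0 points).
  x = 16: rhs = 16, matching y values: 4, 13 (2 points).
Total affine count: 22.
Full point count |E(F_17)| = 22 + 1 = 23.
Hasse bound: |23 − (17+1)| = |5| = 5 ≤ 2√17 ≈ 8.2462 ✓.


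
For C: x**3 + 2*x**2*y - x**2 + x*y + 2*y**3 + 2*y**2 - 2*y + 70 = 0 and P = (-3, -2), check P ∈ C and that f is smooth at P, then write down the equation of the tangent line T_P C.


Tangent line at P: 55*x + 29*y + 223 = 0.

Step 1: f(-3, -2) = 0, so P lies on C.
Step 2: partial derivatives
  f_x(x, y) = 3*x**2 + 4*x*y - 2*x + y, f_y(x, y) = 2*x**2 + x + 6*y**2 + 4*y - 2.
  f_x(P) = 55, f_y(P) = 29 (gradient nonzero, so P is smooth).
Step 3: tangent line at P: 55·(x − -3) + 29·(y − -2) = 0.
Expanding: 55*x + 29*y + 223 = 0.


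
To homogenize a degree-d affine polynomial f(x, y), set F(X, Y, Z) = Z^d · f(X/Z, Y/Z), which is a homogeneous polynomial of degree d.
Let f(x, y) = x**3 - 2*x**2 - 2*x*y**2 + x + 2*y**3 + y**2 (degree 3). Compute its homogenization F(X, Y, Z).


F(X, Y, Z) = X**3 - 2*X**2*Z - 2*X*Y**2 + X*Z**2 + 2*Y**3 + Y**2*Z

deg(f) = 3.
Substitute x = X/Z, y = Y/Z into f, then multiply by Z^3.
  monomial 1·x^3·y^0 ↦ 1·X^3·Y^0·Z^0.
  monomial -2·x^2·y^0 ↦ -2·X^2·Y^0·Z^1.
  monomial -2·x^1·y^2 ↦ -2·X^1·Y^2·Z^0.
  monomial 1·x^1·y^0 ↦ 1·X^1·Y^0·Z^2.
  monomial 2·x^0·y^3 ↦ 2·X^0·Y^3·Z^0.
  monomial 1·x^0·y^2 ↦ 1·X^0·Y^2·Z^1.
Collecting: F(X, Y, Z) = X**3 - 2*X**2*Z - 2*X*Y**2 + X*Z**2 + 2*Y**3 + Y**2*Z.


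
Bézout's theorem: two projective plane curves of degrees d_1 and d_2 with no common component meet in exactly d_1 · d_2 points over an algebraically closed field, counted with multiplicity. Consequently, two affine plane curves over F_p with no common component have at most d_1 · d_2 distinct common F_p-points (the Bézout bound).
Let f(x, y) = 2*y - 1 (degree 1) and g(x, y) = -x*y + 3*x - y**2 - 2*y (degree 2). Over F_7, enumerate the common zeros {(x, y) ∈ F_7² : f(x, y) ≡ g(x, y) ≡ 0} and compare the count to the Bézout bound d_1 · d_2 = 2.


Common zeros: {(4, 4)}; count = 1; Bézout bound = 2.

deg(f) = 1, deg(g) = 2, so Bézout bound = 2.
Scan x ∈ F_7. For each x, list the y ∈ F_7 with f(x, y) ≡ 0 and those with g(x, y) ≡ 0 (mod 7); the common zeros in that column are the intersection.
  x = 0: f ≡ 0 at y ∈ {4}; g ≡ 0 at y ∈ {0, 5}; common: ∅.
  x = 1: f ≡ 0 at y ∈ {4}; g ≡ 0 at y ∈ {2}; common: ∅.
  x = 2: f ≡ 0 at y ∈ {4}; g ≡ 0 at y ∈ ∅; common: ∅.
  x = 3: f ≡ 0 at y ∈ {4}; g ≡ 0 at y ∈ ∅; common: ∅.
  x = 4: f ≡ 0 at y ∈ {4}; g ≡ 0 at y ∈ {4}; common: {4}.
  x = 5: f ≡ 0 at y ∈ {4}; g ≡ 0 at y ∈ {1, 6}; common: ∅.
  x = 6: f ≡ 0 at y ∈ {4}; g ≡ 0 at y ∈ ∅; common: ∅.
Collecting: common zeros = {(4, 4)}, so the count is 1.
Comparison with the Bézout bound: 1 ≤ 2 = deg(f)·deg(g), as expected for curves with no common component (the affine F_7-count falls short of the bound because intersections may lie at infinity, over extension fields, or carry multiplicity).


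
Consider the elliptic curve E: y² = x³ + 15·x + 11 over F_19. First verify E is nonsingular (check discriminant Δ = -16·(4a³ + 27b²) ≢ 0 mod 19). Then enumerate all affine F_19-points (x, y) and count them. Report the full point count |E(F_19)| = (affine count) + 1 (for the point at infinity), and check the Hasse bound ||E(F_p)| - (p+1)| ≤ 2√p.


Affine points = {(0, 7), (0, 12), (2, 7), (2, 12), (3, 8), (3, 11), (8, 4), (8, 15), (9, 1), (9, 18), (11, 5), (11, 14), (12, 0), (13, 3), (13, 16), (14, 1), (14, 18), (15, 1), (15, 18), (17, 7), (17, 12)}; affine count = 21; |E(F_19)| = 22.

Discriminant check: Δ ∝ 4a³ + 27b² = 4·15³ + 27·11² = 4·3375 + 27·121 ≡ 9 (mod 19). Nonzero ⇒ E is nonsingular.
For each x ∈ F_19, compute rhs = x³ + 15·x + 11 mod 19, then count y ∈ F_19 with y² ≡ rhs.
  x = 0: rhs = 11, matching y values: 7, 12 (2 points).
  x = 1: rhs = 8, matching y values: none (0 points).
  x = 2: rhs = 11, matching y values: 7, 12 (2 points).
  x = 3: rhs = 7, matching y values: 8, 11 (2 points).
  x = 4: rhs = 2, matching y values: none (0 points).
  x = 5: rhs = 2, matching y values: none (0 points).
  x = 6: rhs = 13, matching y values: none (0 points).
  x = 7: rhs = 3, matching y values: none (0 points).
  x = 8: rhs = 16, matching y values: 4, 15 (2 points).
  x = 9: rhs = 1, matching y values: 1, 18 (2 points).
  x = 10: rhs = 2, matching y values: none (0 points).
  x = 11: rhs = 6, matching y values: 5, 14 (2 points).
  x = 12: rhs = 0, matching y values: 0 (1 points).
  x = 13: rhs = 9, matching y values: 3, 16 (2 points).
  x = 14: rhs = 1, matching y values: 1, 18 (2 points).
  x = 15: rhs = 1, matching y values: 1, 18 (2 points).
  x = 16: rhs = 15, matching y values: none (0 points).
  x = 17: rhs = 11, matching y values: 7, 12 (2 points).
  x = 18: rhs = 14, matching y values: none (0 points).
Total affine count: 21.
Full point count |E(F_19)| = 21 + 1 = 22.
Hasse bound: |22 − (19+1)| = |2| = 2 ≤ 2√19 ≈ 8.7178 ✓.


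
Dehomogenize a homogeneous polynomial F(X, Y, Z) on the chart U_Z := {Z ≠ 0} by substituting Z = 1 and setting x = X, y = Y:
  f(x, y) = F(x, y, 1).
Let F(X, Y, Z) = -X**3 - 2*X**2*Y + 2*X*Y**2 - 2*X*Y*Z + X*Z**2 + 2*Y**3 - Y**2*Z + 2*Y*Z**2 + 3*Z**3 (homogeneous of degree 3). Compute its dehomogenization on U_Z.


f(x, y) = -x**3 - 2*x**2*y + 2*x*y**2 - 2*x*y + x + 2*y**3 - y**2 + 2*y + 3

On U_Z we set Z = 1. Each monomial c·X^i·Y^j·Z^k in F becomes c·x^i·y^j·1^k = c·x^i·y^j.
Substituting Z = 1: F(X, Y, 1) = -x**3 - 2*x**2*y + 2*x*y**2 - 2*x*y + x + 2*y**3 - y**2 + 2*y + 3.
Note: deg(f) ≤ deg(F) = 3; strict inequality happens when F is divisible by Z (lost terms).


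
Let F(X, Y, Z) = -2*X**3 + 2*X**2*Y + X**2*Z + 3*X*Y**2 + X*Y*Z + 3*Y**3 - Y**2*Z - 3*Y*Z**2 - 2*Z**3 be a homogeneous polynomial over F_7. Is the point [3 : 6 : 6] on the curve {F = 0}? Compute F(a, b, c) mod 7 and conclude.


F(3,6,6) ≡ 4 (mod 7); P is NOT on the curve.

Evaluate F(3, 6, 6) term-by-term (mod 7).
  -2*X**3 ↦ -2·27·1·1 = -54
  2*X**2*Y ↦ 2·9·6·1 = 108
  X**2*Z ↦ 1·9·1·6 = 54
  3*X*Y**2 ↦ 3·3·36·1 = 324
  X*Y*Z ↦ 1·3·6·6 = 108
  3*Y**3 ↦ 3·1·216·1 = 648
  -Y**2*Z ↦ -1·1·36·6 = -216
  -3*Y*Z**2 ↦ -3·1·6·36 = -648
  -2*Z**3 ↦ -2·1·1·216 = -432
Sum: F(3, 6, 6) = (-54) + (108) + (54) + (324) + (108) + (648) + (-216) + (-648) + (-432) = -108.
Reducing mod 7: -108 ≡ 4 (mod 7).
Since F(a, b, c) ≡ 4 ≠ 0 (mod 7), P does NOT lie on the curve.


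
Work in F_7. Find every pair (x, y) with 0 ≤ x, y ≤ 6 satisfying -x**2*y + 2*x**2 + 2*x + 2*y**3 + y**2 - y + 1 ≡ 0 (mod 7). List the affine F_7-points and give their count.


Affine F_7-points: {(1, 2), (4, 5), (6, 5)}; count = 3.

For each of the 49 pairs (x, y) ∈ F_7², evaluate f(x, y) mod 7. Record the zeros.
  x = 0: [0↦1, 1↦3, 2↦5, 3↦5, 4↦1, 5↦5, 6↦1]  zeros at y ∈ ∅
  x = 1: [0↦5, 1↦6, 2↦0, 3↦6, 4↦1, 5↦4, 6↦6]  zeros at y ∈ {2}
  x = 2: [0↦6, 1↦4, 2↦2, 3↦5, 4↦4, 5↦4, 6↦3]  zeros at y ∈ ∅
  x = 3: [0↦4, 1↦4, 2↦4, 3↦2, 4↦3, 5↦5, 6↦6]  zeros at y ∈ ∅
  x = 4: [0↦6, 1↦6, 2↦6, 3↦4, 4↦5, 5↦0, 6↦1]  zeros at y ∈ {5}
  x = 5: [0↦5, 1↦3, 2↦1, 3↦4, 4↦3, 5↦3, 6↦2]  zeros at y ∈ ∅
  x = 6: [0↦1, 1↦2, 2↦3, 3↦2, 4↦4, 5↦0, 6↦2]  zeros at y ∈ {5}
Collecting zeros: affine points = {(1, 2), (4, 5), (6, 5)}.
Total count |C(F_7)_aff| = 3.
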